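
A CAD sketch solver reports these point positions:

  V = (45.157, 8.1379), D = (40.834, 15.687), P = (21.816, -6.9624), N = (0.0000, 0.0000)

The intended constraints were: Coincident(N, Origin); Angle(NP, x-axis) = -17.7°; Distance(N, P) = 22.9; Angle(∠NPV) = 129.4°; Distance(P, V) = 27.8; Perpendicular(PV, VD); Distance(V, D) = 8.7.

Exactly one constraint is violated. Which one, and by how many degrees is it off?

Perpendicular(PV, VD) — off by 3.10°.

N = (0.00, 0.00) ✓; NP at -17.70° ✓; |NP| = 22.90 ✓; ∠NPV = 129.4° ✓; |PV| = 27.80 ✓; ∠(PV, VD) = 86.90° ✗; |VD| = 8.699 ✓.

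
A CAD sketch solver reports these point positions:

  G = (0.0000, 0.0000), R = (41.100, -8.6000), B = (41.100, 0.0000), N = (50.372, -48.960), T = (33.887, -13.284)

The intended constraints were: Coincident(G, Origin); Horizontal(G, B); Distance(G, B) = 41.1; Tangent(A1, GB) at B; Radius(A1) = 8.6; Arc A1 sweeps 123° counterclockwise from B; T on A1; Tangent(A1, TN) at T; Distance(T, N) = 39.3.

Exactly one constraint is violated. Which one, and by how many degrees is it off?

Tangent(A1, TN) at T — off by 8.20°.

G = (0.00, 0.00) ✓; G.y = 0.00, B.y = 0.00 ✓; |GB| = 41.10 ✓; ∠(RB, BG) = 90.00° ✓; |RB| = 8.600 ✓; bearing(R→T) − bearing(R→B) = 123.0° ✓; |RT| = 8.600 ✓; ∠(RT, TN) = 98.20° ✗; |TN| = 39.30 ✓.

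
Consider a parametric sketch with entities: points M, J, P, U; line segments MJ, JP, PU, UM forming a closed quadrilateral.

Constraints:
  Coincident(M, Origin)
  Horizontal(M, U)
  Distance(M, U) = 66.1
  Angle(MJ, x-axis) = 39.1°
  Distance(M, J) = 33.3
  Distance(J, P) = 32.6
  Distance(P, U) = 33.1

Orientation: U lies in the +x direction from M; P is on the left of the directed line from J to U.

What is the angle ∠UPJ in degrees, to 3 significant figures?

87.4°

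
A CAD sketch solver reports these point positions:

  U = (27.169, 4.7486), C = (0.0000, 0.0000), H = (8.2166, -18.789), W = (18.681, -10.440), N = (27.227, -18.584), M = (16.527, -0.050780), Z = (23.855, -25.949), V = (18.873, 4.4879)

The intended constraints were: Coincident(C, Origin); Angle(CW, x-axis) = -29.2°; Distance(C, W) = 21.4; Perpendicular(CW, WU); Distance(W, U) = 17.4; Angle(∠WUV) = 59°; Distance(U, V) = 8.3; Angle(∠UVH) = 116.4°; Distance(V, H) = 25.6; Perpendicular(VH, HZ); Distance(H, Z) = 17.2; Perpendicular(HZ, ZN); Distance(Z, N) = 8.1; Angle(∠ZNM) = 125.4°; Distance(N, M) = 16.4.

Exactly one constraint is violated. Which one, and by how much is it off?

Distance(N, M) = 16.4 — off by 5.00.

C = (0.00, 0.00) ✓; CW at -29.20° ✓; |CW| = 21.40 ✓; ∠(CW, WU) = 90.00° ✓; |WU| = 17.40 ✓; ∠WUV = 59.00° ✓; |UV| = 8.300 ✓; ∠UVH = 116.4° ✓; |VH| = 25.60 ✓; ∠(VH, HZ) = 90.00° ✓; |HZ| = 17.20 ✓; ∠(HZ, ZN) = 90.00° ✓; |ZN| = 8.100 ✓; ∠ZNM = 125.4° ✓; |NM| = 21.40 ✗.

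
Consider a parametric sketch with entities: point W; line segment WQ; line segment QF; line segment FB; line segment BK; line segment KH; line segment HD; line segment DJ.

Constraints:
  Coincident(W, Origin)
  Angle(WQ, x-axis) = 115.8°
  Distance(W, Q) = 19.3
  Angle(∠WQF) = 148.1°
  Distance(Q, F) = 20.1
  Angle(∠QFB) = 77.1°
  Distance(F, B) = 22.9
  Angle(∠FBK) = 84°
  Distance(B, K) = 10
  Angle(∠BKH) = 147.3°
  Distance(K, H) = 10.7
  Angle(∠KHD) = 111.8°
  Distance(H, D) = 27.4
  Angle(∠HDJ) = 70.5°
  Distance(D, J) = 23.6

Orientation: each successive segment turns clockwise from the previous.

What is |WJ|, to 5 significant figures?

44.599

∠KHD = 111.8° gives HD at 144.10° from the x-axis; with |HD| = 27.4, D = (-20.077, 31.193). ∠HDJ = 70.5° gives DJ at 34.600° from the x-axis; with |DJ| = 23.6, J = (-0.65128, 44.594). Then |WJ| = |J − W| = 44.599.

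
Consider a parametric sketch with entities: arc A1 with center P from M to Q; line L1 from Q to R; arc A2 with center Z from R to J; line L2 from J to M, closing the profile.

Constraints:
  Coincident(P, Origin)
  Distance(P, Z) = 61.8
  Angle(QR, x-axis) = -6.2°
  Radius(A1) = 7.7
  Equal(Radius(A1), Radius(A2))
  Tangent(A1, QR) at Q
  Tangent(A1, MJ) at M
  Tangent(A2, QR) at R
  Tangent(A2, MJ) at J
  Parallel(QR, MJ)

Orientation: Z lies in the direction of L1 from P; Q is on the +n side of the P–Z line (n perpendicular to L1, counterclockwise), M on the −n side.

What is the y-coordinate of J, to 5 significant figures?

-14.329

The slot axis is L1's direction at -6.2°, so u = (cos -6.2°, sin -6.2°) = (0.99415, -0.10800) and n = (−sin -6.2°, cos -6.2°) = (0.10800, 0.99415). P is at the origin and Z lies 61.8 along u from P, so Z = 61.8·u = (61.439, -6.6744). Tangency of A1 to both parallel lines with radius 7.7 puts Q and M at P ± 7.7·n: Q = (0.83160, 7.6550), M = (-0.83160, -7.6550). Equal radii place R and J the same way about Z: R = Z + 7.7·n = (62.270, 0.98060), J = Z − 7.7·n = (60.607, -14.329). So J.y = -14.329.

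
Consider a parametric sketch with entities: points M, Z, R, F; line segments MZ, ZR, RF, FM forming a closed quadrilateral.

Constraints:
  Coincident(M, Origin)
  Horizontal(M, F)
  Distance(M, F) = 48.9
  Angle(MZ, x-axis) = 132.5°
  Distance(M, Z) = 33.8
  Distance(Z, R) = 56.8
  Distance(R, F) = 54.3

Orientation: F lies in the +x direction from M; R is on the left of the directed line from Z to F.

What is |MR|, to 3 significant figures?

57.5

Checks: |ZR| = 56.80 ✓; |RF| = 54.30 ✓.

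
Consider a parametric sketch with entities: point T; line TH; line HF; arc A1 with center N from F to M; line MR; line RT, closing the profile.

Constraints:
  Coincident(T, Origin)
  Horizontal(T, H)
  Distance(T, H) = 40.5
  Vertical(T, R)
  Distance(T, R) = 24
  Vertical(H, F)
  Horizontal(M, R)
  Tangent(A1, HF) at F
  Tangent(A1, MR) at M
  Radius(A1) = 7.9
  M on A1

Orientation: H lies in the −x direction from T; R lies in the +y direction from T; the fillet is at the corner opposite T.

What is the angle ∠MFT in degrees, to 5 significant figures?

66.679°

T is at the origin; T and H share the same y with |TH| = 40.5 and H on the −x side, so H = (-40.500, 0.0000). T and R share the same x with |TR| = 24.0 and R on the +y side, so R = (0.0000, 24.000). The virtual corner opposite T is at (-40.500, 24.000). The tangent condition forces NF to be normal to HF and since A1 is tangent to MR there, NM ⟂ MR, with radius 7.9, so the center N sits 7.9 in from both sides at N = (-32.600, 16.100). That places the tangent points at F = (-40.500, 16.100) on HF and M = (-32.600, 24.000) on MR. Then cos ∠MFT = FM·FT / (|FM||FT|), giving 66.679°.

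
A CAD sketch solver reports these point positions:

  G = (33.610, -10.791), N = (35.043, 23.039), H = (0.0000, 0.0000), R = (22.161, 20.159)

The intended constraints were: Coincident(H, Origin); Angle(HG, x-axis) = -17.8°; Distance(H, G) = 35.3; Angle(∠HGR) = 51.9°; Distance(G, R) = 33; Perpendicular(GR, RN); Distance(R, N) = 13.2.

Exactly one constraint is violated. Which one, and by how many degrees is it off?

Perpendicular(GR, RN) — off by 7.70°.

H = (0.00, 0.00) ✓; HG at -17.80° ✓; |HG| = 35.30 ✓; ∠HGR = 51.90° ✓; |GR| = 33.00 ✓; ∠(GR, RN) = 97.70° ✗; |RN| = 13.20 ✓.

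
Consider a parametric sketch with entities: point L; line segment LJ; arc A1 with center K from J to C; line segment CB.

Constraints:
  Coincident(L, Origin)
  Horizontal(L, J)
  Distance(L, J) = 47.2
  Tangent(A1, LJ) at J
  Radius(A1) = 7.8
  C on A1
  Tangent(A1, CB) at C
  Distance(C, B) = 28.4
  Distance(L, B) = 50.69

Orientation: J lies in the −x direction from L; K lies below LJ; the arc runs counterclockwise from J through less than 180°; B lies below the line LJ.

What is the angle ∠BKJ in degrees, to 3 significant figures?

159°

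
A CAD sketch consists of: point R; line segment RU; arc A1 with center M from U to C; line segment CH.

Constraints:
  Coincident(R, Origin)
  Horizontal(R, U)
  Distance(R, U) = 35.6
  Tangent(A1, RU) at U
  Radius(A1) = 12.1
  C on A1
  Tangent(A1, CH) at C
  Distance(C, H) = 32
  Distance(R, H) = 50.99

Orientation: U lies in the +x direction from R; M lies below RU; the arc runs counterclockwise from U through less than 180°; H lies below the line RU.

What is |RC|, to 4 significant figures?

26.67

R is at the origin; RU is horizontal with |RU| = 35.6 and U on the +x side, so U = (35.60, 0.000). A1 meets RU tangentially, so MU is at right angles to RU, so M = U + (0, -12.1) = (35.60, -12.10). Since MC ⟂ CH (tangency), |MH| = √(12.1² + 32.0²) = 34.21 regardless of where C sits on A1. So H lies on both circle(R, 50.99) and circle(M, 34.21); the below-RU intersection is H = (24.79, -44.56). C is the foot of the tangent from H: C = (23.51, -12.58).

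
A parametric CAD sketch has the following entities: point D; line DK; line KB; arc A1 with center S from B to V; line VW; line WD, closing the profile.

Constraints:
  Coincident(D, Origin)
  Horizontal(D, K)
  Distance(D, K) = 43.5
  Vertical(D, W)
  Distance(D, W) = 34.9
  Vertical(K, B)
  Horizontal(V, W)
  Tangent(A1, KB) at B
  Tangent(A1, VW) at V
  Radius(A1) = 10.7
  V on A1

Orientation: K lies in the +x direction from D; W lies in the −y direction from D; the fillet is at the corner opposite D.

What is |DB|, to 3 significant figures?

49.8

D is at the origin; DK is horizontal with |DK| = 43.5 and K on the +x side, so K = (43.5, 0.00). DW is vertical with |DW| = 34.9 and W on the −y side, so W = (0.00, -34.9). The virtual corner opposite D is at (43.5, -34.9). Since A1 is tangent to KB there, SB ⟂ KB and since A1 is tangent to VW there, SV ⟂ VW, with radius 10.7, so the center S sits 10.7 in from both sides at S = (32.8, -24.2). That places the tangent points at B = (43.5, -24.2) on KB and V = (32.8, -34.9) on VW. Then |DB| = |B − D| = 49.8.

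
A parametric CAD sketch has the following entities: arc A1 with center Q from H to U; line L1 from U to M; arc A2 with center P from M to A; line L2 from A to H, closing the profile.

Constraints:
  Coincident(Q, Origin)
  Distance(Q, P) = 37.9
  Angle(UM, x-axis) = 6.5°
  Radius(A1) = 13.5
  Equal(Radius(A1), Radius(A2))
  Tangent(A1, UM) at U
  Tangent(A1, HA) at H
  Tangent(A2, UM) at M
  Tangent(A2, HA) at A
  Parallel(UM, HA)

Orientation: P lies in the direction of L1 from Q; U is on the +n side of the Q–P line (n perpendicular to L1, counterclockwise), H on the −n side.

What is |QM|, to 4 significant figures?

40.23

Tangency of A1 to both parallel lines with radius 13.5 puts U and H at Q ± 13.5·n: U = (-1.528, 13.41), H = (1.528, -13.41). Equal radii place M and A the same way about P: M = P + 13.5·n = (36.13, 17.70), A = P − 13.5·n = (39.18, -9.123). Then |QM| = |M − Q| = 40.23.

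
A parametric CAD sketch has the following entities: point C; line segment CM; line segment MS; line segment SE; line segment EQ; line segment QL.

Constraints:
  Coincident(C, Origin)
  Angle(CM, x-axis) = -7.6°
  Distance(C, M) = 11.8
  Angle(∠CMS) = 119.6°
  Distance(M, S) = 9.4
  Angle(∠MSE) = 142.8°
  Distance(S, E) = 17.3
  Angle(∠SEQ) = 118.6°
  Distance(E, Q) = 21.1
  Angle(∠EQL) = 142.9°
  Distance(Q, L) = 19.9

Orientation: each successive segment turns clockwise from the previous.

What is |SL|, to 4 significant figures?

45.37

C is at the origin; CM runs at -7.6° with length 11.8, so M = (11.70, -1.561). ∠CMS = 119.6° gives MS at -68.00° from the x-axis; with |MS| = 9.4, S = (15.22, -10.28). ∠MSE = 142.8° gives SE at -105.2° from the x-axis; with |SE| = 17.3, E = (10.68, -26.97). ∠SEQ = 118.6° gives EQ at -166.6° from the x-axis; with |EQ| = 21.1, Q = (-9.844, -31.86). ∠EQL = 142.9° gives QL at 156.3° from the x-axis; with |QL| = 19.9, L = (-28.07, -23.86). Then |SL| = |L − S| = 45.37.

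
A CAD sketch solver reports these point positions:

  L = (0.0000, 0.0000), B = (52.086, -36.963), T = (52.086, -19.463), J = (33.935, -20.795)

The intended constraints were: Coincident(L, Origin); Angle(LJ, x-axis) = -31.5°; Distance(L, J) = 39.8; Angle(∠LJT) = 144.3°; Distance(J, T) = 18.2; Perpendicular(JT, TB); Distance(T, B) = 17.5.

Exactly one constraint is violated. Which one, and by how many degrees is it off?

Perpendicular(JT, TB) — off by 4.20°.

L = (0.00, 0.00) ✓; LJ at -31.50° ✓; |LJ| = 39.80 ✓; ∠LJT = 144.3° ✓; |JT| = 18.20 ✓; ∠(JT, TB) = 94.20° ✗; |TB| = 17.50 ✓.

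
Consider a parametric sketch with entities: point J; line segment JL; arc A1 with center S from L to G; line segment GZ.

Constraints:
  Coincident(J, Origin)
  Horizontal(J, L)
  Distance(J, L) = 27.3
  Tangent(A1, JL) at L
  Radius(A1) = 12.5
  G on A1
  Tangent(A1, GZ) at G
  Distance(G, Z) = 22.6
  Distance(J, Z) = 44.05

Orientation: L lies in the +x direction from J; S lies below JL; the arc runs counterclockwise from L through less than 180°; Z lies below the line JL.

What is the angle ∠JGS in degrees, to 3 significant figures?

115°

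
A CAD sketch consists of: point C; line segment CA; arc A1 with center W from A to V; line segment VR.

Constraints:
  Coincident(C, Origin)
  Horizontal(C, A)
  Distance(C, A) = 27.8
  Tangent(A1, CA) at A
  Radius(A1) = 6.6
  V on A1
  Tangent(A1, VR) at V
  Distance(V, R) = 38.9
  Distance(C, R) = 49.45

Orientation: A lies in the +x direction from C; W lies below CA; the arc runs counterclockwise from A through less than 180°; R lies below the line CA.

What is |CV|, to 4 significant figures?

22.14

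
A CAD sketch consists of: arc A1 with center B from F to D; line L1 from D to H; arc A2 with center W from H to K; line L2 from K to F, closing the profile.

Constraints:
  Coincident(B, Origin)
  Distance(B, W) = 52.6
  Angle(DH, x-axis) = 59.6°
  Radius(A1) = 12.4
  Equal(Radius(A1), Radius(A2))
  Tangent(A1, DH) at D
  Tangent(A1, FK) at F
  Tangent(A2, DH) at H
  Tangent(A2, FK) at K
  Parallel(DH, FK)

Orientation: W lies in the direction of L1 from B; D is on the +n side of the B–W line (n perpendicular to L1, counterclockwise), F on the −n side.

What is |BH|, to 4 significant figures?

54.04

The slot axis is L1's direction at 59.6°, so u = (cos 59.6°, sin 59.6°) = (0.5060, 0.8625) and n = (−sin 59.6°, cos 59.6°) = (-0.8625, 0.5060). B is at the origin and W lies 52.6 along u from B, so W = 52.6·u = (26.62, 45.37). Tangency of A1 to both parallel lines with radius 12.4 puts D and F at B ± 12.4·n: D = (-10.70, 6.275), F = (10.70, -6.275). Equal radii place H and K the same way about W: H = W + 12.4·n = (15.92, 51.64), K = W − 12.4·n = (37.31, 39.09). Then |BH| = |H − B| = 54.04.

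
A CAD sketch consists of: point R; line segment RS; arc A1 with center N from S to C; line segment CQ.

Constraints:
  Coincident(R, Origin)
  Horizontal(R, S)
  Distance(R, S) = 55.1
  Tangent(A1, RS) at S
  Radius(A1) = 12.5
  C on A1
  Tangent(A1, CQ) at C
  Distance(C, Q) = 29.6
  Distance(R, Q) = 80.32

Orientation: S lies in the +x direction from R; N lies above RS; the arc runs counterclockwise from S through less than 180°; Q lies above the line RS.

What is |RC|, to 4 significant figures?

68.65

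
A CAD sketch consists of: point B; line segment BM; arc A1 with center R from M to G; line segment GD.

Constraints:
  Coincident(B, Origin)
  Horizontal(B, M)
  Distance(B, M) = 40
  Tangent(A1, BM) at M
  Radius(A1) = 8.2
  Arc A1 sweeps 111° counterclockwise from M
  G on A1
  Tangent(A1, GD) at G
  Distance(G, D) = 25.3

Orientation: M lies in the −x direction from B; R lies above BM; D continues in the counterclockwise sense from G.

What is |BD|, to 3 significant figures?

54.1

On A1, M sits at bearing -90° from R; a 111° counterclockwise sweep puts G at bearing 21°, so G = R + 8.2·(cos 21°, sin 21°) = (-32.3, 11.1). A1 meets GD tangentially, so RG is at right angles to GD, so GD runs along (−sin 21°, cos 21°); with |GD| = 25.3, D = (-41.4, 34.8). Then |BD| = |D − B| = 54.1.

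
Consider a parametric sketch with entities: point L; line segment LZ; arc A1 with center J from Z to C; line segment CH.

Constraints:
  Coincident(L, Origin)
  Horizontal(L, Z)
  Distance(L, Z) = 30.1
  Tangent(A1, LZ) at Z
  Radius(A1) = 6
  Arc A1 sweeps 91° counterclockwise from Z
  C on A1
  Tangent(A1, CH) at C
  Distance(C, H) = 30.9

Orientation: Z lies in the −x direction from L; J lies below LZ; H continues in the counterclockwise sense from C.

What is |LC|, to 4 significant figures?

36.61

L is at the origin; LZ is horizontal with |LZ| = 30.1 and Z on the −x side, so Z = (-30.10, 0.000). A1 meets LZ tangentially, so JZ is at right angles to LZ, so J = Z + (0, -6) = (-30.10, -6.000). On A1, Z sits at bearing 90° from J; a 91° counterclockwise sweep puts C at bearing 181°, so C = J + 6.0·(cos 181°, sin 181°) = (-36.10, -6.105). Then |LC| = |C − L| = 36.61.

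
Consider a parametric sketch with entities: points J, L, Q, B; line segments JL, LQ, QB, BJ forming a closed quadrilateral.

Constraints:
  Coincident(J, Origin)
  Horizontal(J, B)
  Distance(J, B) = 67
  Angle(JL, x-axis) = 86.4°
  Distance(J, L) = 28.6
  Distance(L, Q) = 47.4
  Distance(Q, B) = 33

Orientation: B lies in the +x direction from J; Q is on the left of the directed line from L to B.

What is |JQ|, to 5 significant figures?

56.493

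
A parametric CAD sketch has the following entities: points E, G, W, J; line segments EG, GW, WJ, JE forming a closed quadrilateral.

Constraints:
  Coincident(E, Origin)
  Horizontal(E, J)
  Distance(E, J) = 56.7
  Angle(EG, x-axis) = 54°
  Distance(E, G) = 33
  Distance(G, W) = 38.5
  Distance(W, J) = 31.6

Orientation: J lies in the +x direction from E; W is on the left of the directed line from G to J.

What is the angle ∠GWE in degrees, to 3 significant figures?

21.4°

E is at the origin; E and J share the same y with |EJ| = 56.7 and J in +x, so J = (56.7, 0). EG runs at 54.0° with |EG| = 33.0, so G = (19.4, 26.7). W is determined by |GW| = 38.5 and |WJ| = 31.6 together: it lies at the intersection of circle(G, 38.5) and circle(J, 31.6). With |GJ| = 45.9, the foot of the radical line on GJ is 28.2 from G and the perpendicular offset is √(38.5² − 28.2²) = 26.2. Taking the left-of-GJ solution: W = (57.6, 31.6).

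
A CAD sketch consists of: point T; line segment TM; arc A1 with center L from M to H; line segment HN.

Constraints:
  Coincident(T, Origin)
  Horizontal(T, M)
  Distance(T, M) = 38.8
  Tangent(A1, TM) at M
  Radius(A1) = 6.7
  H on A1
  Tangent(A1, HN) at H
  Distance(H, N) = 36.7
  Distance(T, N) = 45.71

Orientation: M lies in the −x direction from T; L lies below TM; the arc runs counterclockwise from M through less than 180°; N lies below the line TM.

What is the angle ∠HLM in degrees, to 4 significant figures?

127.0°

Checks: T.y = 0.00, M.y = 0.00 ✓; |LH| = 6.700 ✓; ∠(LH, HN) = 90.00° ✓; |HN| = 36.70 ✓; |TN| = 45.71 ✓.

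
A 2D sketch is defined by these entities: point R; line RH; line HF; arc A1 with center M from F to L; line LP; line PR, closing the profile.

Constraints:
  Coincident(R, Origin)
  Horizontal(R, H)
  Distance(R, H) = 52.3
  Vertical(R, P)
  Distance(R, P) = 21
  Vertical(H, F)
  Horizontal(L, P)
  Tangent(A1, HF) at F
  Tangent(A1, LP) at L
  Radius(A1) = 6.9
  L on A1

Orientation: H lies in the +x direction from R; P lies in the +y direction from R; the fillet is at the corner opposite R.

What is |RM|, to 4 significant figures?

47.54

R is at the origin; RH is horizontal with |RH| = 52.3 and H on the +x side, so H = (52.30, 0.000). RP is vertical with |RP| = 21.0 and P on the +y side, so P = (0.000, 21.00). The virtual corner opposite R is at (52.30, 21.00). Tangency of A1 to HF means the radius MF is perpendicular to HF and since A1 is tangent to LP there, ML ⟂ LP, with radius 6.9, so the center M sits 6.9 in from both sides at M = (45.40, 14.10). Then |RM| = |M − R| = 47.54.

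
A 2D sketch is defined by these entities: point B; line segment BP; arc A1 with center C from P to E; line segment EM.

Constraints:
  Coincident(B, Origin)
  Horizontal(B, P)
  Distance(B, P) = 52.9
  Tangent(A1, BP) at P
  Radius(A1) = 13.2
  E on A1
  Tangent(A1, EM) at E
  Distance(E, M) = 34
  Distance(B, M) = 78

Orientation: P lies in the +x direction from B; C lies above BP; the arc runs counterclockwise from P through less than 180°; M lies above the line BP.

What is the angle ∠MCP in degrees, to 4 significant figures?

167.4°

Checks: |CE| = 13.20 ✓; ∠(CE, EM) = 90.00° ✓; |EM| = 34.00 ✓; |BM| = 78.00 ✓.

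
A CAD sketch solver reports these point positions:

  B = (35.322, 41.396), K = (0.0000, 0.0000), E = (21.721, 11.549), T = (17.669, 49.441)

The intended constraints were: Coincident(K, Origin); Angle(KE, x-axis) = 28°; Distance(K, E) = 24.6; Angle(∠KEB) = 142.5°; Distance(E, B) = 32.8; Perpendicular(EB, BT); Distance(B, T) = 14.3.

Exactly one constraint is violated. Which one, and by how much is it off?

Distance(B, T) = 14.3 — off by 5.10.

K = (0.00, 0.00) ✓; KE at 28.00° ✓; |KE| = 24.60 ✓; ∠KEB = 142.5° ✓; |EB| = 32.80 ✓; ∠(EB, BT) = 90.00° ✓; |BT| = 19.40 ✗.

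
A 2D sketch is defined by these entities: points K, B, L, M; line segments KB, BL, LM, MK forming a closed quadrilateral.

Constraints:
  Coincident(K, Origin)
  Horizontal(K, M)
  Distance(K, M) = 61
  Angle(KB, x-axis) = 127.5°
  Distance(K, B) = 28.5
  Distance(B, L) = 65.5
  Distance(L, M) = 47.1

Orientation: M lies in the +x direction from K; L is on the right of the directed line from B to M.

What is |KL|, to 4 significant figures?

37.01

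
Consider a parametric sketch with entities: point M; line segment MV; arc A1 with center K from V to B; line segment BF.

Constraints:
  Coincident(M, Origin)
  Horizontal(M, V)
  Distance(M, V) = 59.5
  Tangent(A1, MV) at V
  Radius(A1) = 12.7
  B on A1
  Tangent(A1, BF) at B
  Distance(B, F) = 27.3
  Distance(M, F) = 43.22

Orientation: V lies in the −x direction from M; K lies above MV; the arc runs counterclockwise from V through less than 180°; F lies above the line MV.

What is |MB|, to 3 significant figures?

49.4

Checks: |KB| = 12.70 ✓; ∠(KB, BF) = 90.00° ✓; |BF| = 27.30 ✓; |MF| = 43.22 ✓.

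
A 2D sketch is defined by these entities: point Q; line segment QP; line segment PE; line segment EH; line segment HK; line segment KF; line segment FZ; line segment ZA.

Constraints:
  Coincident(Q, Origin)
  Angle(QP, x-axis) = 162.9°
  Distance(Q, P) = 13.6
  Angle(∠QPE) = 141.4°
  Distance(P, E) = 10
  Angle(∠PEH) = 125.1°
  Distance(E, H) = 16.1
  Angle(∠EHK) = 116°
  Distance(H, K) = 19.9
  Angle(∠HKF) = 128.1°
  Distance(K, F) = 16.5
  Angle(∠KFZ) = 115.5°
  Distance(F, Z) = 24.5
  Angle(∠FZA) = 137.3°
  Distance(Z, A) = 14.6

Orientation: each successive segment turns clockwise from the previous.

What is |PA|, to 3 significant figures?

18.6

Q is at the origin; QP runs at 162.9° with length 13.6, so P = (-13.0, 4.00). ∠QPE = 141.4° gives PE at 124° from the x-axis; with |PE| = 10.0, E = (-18.6, 12.3). ∠PEH = 125.1° gives EH at 69.4° from the x-axis; with |EH| = 16.1, H = (-13.0, 27.3). ∠EHK = 116.0° gives HK at 5.40° from the x-axis; with |HK| = 19.9, K = (6.84, 29.2). ∠HKF = 128.1° gives KF at -46.5° from the x-axis; with |KF| = 16.5, F = (18.2, 17.2). ∠KFZ = 115.5° gives FZ at -111° from the x-axis; with |FZ| = 24.5, Z = (9.42, -5.64). ∠FZA = 137.3° gives ZA at -154° from the x-axis; with |ZA| = 14.6, A = (-3.67, -12.1). Then |PA| = |A − P| = 18.6.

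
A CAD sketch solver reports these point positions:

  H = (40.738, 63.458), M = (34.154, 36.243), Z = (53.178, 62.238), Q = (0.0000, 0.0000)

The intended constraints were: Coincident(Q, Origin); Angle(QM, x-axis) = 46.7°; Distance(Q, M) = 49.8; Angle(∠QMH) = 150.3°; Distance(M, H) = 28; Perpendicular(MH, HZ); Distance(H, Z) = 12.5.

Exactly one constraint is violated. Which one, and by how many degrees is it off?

Perpendicular(MH, HZ) — off by 8.00°.

Q = (0.00, 0.00) ✓; QM at 46.70° ✓; |QM| = 49.80 ✓; ∠QMH = 150.3° ✓; |MH| = 28.00 ✓; ∠(MH, HZ) = 82.00° ✗; |HZ| = 12.50 ✓.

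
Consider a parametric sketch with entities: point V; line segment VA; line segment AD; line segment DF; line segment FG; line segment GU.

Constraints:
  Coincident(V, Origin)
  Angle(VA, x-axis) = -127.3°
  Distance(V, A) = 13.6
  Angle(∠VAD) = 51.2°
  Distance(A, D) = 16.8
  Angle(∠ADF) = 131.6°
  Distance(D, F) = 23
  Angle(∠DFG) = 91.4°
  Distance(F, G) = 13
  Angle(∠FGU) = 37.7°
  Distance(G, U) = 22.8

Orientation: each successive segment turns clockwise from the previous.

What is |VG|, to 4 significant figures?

20.89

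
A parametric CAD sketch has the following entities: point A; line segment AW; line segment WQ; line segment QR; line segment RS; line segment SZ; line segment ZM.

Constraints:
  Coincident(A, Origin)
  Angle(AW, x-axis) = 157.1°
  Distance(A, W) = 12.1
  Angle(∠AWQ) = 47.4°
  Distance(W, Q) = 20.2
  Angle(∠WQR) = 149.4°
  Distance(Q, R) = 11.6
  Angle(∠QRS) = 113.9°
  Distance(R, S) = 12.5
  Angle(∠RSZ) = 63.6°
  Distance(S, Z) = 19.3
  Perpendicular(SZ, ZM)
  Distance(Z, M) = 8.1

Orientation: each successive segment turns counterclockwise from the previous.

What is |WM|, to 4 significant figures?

17.01

A is at the origin; AW runs at 157.1° with length 12.1, so W = (-11.15, 4.708). ∠AWQ = 47.4° gives WQ at -70.30° from the x-axis; with |WQ| = 20.2, Q = (-4.337, -14.31). ∠WQR = 149.4° gives QR at -39.70° from the x-axis; with |QR| = 11.6, R = (4.588, -21.72). ∠QRS = 113.9° gives RS at 26.40° from the x-axis; with |RS| = 12.5, S = (15.78, -16.16). ∠RSZ = 63.6° gives SZ at 142.8° from the x-axis; with |SZ| = 19.3, Z = (0.4114, -4.492). The perpendicularity gives ZM at right angles to SZ, so ZM runs at -127.2°; with |ZM| = 8.1, M = (-4.486, -10.94). Then |WM| = |M − W| = 17.01.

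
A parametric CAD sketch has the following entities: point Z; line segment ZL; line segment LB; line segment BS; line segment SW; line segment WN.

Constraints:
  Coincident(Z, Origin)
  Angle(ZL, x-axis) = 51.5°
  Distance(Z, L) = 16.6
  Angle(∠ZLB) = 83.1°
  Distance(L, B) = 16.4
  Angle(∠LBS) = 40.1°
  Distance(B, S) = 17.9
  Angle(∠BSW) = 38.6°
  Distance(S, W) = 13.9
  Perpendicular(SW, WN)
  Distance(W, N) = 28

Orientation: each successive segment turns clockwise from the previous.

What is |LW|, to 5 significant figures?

5.8236

∠LBS = 40.1° gives BS at 174.70° from the x-axis; with |BS| = 17.9, S = (4.0256, 2.9675). ∠BSW = 38.6° gives SW at 33.300° from the x-axis; with |SW| = 13.9, W = (15.643, 10.599). Then |LW| = |W − L| = 5.8236.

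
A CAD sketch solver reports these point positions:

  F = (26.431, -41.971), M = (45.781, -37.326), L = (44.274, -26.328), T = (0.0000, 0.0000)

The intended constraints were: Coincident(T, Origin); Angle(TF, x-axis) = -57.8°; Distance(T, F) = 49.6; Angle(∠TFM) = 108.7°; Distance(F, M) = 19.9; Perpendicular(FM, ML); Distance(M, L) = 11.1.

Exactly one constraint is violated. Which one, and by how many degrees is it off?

Perpendicular(FM, ML) — off by 5.70°.

T = (0.00, 0.00) ✓; TF at -57.80° ✓; |TF| = 49.60 ✓; ∠TFM = 108.7° ✓; |FM| = 19.90 ✓; ∠(FM, ML) = 84.30° ✗; |ML| = 11.10 ✓.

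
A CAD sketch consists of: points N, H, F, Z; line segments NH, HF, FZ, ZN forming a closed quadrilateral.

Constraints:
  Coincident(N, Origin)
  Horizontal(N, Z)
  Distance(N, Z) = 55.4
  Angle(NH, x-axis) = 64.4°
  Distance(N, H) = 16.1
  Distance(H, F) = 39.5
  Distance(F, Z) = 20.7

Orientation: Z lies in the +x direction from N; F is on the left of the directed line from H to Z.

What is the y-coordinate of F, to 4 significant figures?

18.57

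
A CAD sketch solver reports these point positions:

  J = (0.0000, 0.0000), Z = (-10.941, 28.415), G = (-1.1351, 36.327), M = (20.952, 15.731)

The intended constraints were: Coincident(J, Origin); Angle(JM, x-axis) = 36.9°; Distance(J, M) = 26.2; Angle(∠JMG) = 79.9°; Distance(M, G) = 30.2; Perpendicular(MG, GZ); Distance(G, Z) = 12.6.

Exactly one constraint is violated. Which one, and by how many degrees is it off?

Perpendicular(MG, GZ) — off by 8.10°.

J = (0.00, 0.00) ✓; JM at 36.90° ✓; |JM| = 26.20 ✓; ∠JMG = 79.90° ✓; |MG| = 30.20 ✓; ∠(MG, GZ) = 81.90° ✗; |GZ| = 12.60 ✓.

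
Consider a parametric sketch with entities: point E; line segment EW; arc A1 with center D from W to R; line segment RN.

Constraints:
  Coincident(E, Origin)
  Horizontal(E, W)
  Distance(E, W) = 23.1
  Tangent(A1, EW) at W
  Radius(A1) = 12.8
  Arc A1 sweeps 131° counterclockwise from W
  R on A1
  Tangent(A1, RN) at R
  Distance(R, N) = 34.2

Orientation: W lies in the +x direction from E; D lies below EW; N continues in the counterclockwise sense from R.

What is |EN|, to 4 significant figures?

59.14

E is at the origin; E and W share the same y with |EW| = 23.1 and W on the +x side, so W = (23.10, 0.000). The tangent condition forces DW to be normal to EW, so D = W + (0, -12.8) = (23.10, -12.80). On A1, W sits at bearing 90° from D; a 131° counterclockwise sweep puts R at bearing 221°, so R = D + 12.8·(cos 221°, sin 221°) = (13.44, -21.20). Since A1 is tangent to RN there, DR ⟂ RN, so RN runs along (−sin 221°, cos 221°); with |RN| = 34.2, N = (35.88, -47.01). Then |EN| = |N − E| = 59.14.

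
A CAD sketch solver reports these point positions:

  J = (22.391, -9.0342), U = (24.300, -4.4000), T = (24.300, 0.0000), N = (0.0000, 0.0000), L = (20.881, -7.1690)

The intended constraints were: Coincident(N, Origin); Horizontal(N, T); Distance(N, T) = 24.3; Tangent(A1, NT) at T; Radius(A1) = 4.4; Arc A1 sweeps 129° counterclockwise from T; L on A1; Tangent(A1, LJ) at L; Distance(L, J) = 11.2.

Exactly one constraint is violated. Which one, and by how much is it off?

Distance(L, J) = 11.2 — off by 8.80.

N = (0.00, 0.00) ✓; N.y = 0.00, T.y = 0.00 ✓; |NT| = 24.30 ✓; ∠(UT, TN) = 90.00° ✓; |UT| = 4.400 ✓; bearing(U→L) − bearing(U→T) = 129.0° ✓; |UL| = 4.400 ✓; ∠(UL, LJ) = 90.01° ✓; |LJ| = 2.400 ✗.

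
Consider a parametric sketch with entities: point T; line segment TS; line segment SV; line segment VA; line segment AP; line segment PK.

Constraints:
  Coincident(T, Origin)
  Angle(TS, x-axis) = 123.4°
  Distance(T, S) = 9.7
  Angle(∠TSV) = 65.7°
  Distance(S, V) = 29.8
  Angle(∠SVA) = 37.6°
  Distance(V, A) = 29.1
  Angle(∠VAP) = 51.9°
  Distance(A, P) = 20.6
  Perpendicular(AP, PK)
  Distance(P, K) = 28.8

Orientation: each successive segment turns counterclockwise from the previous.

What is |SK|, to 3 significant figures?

35.8

∠VAP = 51.9° gives AP at 148° from the x-axis; with |AP| = 20.6, P = (-11.4, 3.77). AP is perpendicular to PK, so PK runs at -122°; with |PK| = 28.8, K = (-26.6, -20.7). Then |SK| = |K − S| = 35.8.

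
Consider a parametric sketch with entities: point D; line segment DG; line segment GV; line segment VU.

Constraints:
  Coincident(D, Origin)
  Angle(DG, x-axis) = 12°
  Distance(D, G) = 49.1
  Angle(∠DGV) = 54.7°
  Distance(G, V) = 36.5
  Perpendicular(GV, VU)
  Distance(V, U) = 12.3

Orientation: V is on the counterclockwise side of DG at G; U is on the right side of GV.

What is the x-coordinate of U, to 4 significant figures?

29.54

D is at the origin; DG runs at 12.0° with length 49.1, so G = 49.1·(cos 12.0°, sin 12.0°) = (48.03, 10.21). ∠DGV = 54.7°, so GV runs at 12.0° + (180° − 54.7°) = 137.3° from the x-axis; with |GV| = 36.5, V = G + 36.5·(cos 137.3°, sin 137.3°) = (21.20, 34.96). The perpendicularity gives VU at right angles to GV; with |VU| = 12.3 on the right of GV, U = V + 12.3·(0.6782, 0.7349) = (29.54, 44.00). So U.x = 29.54.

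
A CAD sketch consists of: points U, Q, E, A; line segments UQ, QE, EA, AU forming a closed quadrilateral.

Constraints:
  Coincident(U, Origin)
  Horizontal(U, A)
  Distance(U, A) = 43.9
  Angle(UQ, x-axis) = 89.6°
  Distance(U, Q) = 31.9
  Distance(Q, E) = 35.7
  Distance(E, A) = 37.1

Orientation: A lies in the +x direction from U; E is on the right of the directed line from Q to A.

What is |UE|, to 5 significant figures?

7.6228

Checks: |QE| = 35.70 ✓; |EA| = 37.10 ✓.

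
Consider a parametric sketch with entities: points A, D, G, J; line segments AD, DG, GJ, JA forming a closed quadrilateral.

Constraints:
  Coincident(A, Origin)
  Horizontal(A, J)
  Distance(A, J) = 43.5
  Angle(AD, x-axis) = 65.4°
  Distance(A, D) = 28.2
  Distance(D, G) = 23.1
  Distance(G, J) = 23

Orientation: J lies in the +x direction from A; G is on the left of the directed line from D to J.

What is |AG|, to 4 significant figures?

40.36

Checks: |DG| = 23.10 ✓; |GJ| = 23.00 ✓.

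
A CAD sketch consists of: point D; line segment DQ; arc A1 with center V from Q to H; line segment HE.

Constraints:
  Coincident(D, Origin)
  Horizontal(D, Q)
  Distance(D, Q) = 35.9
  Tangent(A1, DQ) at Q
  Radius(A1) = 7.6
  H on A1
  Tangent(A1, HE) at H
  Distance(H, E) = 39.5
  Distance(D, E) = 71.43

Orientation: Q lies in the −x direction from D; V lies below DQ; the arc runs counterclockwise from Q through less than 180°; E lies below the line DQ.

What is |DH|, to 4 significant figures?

43.11

D is at the origin; D and Q share the same y with |DQ| = 35.9 and Q on the −x side, so Q = (-35.90, 0.000). Tangency of A1 to DQ means the radius VQ is perpendicular to DQ, so V = Q + (0, -7.6) = (-35.90, -7.600). Since VH ⟂ HE (tangency), |VE| = √(7.6² + 39.5²) = 40.22 regardless of where H sits on A1. So E lies on both circle(D, 71.43) and circle(V, 40.22); the below-DQ intersection is E = (-58.65, -40.77). H is the foot of the tangent from E: H = (-42.87, -4.563).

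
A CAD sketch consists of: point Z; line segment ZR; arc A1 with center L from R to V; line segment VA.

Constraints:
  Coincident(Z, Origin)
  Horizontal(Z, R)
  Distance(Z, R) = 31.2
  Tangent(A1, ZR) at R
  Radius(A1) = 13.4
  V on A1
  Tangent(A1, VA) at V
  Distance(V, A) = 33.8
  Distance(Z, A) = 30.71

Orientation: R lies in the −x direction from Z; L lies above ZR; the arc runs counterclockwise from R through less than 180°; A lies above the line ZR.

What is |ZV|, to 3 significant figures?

21.5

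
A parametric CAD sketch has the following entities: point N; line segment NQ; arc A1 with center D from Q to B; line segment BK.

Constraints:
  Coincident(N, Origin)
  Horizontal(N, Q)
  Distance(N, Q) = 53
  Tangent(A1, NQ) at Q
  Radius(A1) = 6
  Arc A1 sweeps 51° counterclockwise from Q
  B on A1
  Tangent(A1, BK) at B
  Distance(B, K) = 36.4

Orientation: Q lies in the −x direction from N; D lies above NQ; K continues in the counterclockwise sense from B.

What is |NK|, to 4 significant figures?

39.72

N is at the origin; N and Q share the same y with |NQ| = 53.0 and Q on the −x side, so Q = (-53.00, 0.000). Since A1 is tangent to NQ there, DQ ⟂ NQ, so D = Q + (0, 6) = (-53.00, 6.000). On A1, Q sits at bearing -90° from D; a 51° counterclockwise sweep puts B at bearing -39°, so B = D + 6.0·(cos -39°, sin -39°) = (-48.34, 2.224). The tangent condition forces DB to be normal to BK, so BK runs along (−sin -39°, cos -39°); with |BK| = 36.4, K = (-25.43, 30.51). Then |NK| = |K − N| = 39.72.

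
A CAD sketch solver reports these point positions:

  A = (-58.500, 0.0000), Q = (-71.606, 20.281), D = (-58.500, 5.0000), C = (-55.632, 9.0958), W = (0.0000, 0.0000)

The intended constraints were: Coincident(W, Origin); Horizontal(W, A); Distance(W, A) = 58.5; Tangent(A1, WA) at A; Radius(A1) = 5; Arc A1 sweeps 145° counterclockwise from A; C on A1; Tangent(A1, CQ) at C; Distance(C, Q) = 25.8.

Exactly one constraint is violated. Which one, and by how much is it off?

Distance(C, Q) = 25.8 — off by 6.30.

W = (0.00, 0.00) ✓; W.y = 0.00, A.y = 0.00 ✓; |WA| = 58.50 ✓; ∠(DA, AW) = 90.00° ✓; |DA| = 5.000 ✓; bearing(D→C) − bearing(D→A) = 145.0° ✓; |DC| = 5.000 ✓; ∠(DC, CQ) = 90.00° ✓; |CQ| = 19.50 ✗.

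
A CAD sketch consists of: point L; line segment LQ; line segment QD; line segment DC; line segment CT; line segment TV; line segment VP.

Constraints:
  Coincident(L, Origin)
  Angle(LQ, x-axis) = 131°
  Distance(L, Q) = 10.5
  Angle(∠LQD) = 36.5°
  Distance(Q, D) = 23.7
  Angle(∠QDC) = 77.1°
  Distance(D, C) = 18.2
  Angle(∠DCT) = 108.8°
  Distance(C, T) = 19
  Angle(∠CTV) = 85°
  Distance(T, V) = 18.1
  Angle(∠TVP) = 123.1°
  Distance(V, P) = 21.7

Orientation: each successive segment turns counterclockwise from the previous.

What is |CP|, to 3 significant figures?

28.3

∠CTV = 85.0° gives TV at -176° from the x-axis; with |TV| = 18.1, V = (-5.26, 7.60). ∠TVP = 123.1° gives VP at -119° from the x-axis; with |VP| = 21.7, P = (-15.9, -11.3). Then |CP| = |P − C| = 28.3.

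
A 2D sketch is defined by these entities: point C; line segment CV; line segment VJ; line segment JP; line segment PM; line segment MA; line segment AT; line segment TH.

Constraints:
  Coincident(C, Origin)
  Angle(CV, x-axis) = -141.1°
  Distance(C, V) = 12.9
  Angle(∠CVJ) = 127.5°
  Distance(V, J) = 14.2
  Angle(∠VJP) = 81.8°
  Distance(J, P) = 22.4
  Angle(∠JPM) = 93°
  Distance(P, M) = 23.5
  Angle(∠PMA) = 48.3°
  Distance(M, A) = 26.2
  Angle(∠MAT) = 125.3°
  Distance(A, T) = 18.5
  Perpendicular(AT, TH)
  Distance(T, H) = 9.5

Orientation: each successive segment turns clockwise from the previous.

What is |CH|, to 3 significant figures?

31.2

C is at the origin; CV runs at -141.1° with length 12.9, so V = (-10.0, -8.10). ∠CVJ = 127.5° gives VJ at 166° from the x-axis; with |VJ| = 14.2, J = (-23.8, -4.76). ∠VJP = 81.8° gives JP at 68.2° from the x-axis; with |JP| = 22.4, P = (-15.5, 16.0). ∠JPM = 93.0° gives PM at -18.8° from the x-axis; with |PM| = 23.5, M = (6.72, 8.46). ∠PMA = 48.3° gives MA at -150° from the x-axis; with |MA| = 26.2, A = (-16.1, -4.44). ∠MAT = 125.3° gives AT at 155° from the x-axis; with |AT| = 18.5, T = (-32.8, 3.44). AT is perpendicular to TH, so TH runs at 64.8°; with |TH| = 9.5, H = (-28.8, 12.0). Then |CH| = |H − C| = 31.2.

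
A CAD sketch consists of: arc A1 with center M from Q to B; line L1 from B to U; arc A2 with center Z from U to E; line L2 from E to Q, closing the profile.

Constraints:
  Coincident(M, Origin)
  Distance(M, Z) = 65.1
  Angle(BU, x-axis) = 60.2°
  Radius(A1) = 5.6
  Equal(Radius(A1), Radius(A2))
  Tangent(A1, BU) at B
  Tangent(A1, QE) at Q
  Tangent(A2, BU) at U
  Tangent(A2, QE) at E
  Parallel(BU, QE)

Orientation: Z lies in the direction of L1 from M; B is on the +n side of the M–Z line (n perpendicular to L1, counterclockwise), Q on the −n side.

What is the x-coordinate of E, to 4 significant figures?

37.21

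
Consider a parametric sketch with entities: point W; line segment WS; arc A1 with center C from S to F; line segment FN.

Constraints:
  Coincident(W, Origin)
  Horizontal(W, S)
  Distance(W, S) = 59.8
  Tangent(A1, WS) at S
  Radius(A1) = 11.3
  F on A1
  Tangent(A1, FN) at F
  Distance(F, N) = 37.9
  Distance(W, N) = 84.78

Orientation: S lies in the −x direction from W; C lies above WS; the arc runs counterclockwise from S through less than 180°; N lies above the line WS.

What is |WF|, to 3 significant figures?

52.7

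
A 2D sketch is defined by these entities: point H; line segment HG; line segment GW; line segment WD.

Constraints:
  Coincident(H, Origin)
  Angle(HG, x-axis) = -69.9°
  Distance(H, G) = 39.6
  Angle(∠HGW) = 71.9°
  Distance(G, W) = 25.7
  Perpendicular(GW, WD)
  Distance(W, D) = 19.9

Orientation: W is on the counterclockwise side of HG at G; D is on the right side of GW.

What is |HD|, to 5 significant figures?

59.079

H is at the origin; HG runs at -69.9° with length 39.6, so G = 39.6·(cos -69.9°, sin -69.9°) = (13.609, -37.188). ∠HGW = 71.9°, so GW runs at -69.9° + (180° − 71.9°) = 38.200° from the x-axis; with |GW| = 25.7, W = G + 25.7·(cos 38.200°, sin 38.200°) = (33.805, -21.295). The perpendicularity gives WD at right angles to GW; with |WD| = 19.9 on the right of GW, D = W + 19.9·(0.61841, -0.78586) = (46.112, -36.934). Then |HD| = |D − H| = 59.079.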